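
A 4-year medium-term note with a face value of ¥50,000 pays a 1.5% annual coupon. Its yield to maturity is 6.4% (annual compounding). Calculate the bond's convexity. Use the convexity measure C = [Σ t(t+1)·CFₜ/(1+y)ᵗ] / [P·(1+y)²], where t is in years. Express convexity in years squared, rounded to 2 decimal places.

With y = 0.064:
  t   CF        PV=CF/(1+0.064)^t    t·PV        t(t+1)·PV
  1       750.00       704.8872       704.8872       1,409.7744
  2       750.00       662.4880     1,324.9760       3,974.9279
  3       750.00       622.6391     1,867.9173       7,471.6690
  4    50,750.00    39,597.6611   158,390.6445     791,953.2227
  Σ                 41,587.6754   162,288.4250     804,809.5941
P = 41,587.6754.
Convexity = Σ t(t+1)·PV / [P·(1+y)²] = 804,809.5941 / (41,587.6754 × 1.132096) = 17.09406.

17.09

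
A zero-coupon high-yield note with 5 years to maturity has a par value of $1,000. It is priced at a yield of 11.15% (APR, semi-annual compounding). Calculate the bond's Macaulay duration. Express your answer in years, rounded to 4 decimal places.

A zero-coupon bond has a single cash flow at maturity, so its Macaulay duration equals its maturity: 5 years.
(Equivalently: 10 semi-annual periods ÷ 2 = 5 years.)

5.0000 years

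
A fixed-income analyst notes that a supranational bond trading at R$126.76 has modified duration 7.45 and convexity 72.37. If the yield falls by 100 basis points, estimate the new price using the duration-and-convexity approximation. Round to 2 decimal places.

R$136.66

Duration effect: -D_mod·Δy = -7.45 × (-0.01) = +0.074500
Convexity effect: ½·C·(Δy)² = 0.5 × 72.37 × (-0.01)² = +0.0036185
ΔP/P ≈ +0.074500 + 0.0036185 = +0.0781185
New price ≈ 126.76 × (1 + 0.0781185) = 136.66230106.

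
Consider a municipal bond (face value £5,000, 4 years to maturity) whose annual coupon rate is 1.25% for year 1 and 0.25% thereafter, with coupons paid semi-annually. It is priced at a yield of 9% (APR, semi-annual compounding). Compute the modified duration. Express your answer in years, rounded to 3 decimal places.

3.767 years

Periodic yield y = 0.045. First find Macaulay duration:
  t   CF        PV=CF/(1+0.045)^t    t·PV
  1        31.25        29.9043        29.9043
  2        31.25        28.6166        57.2331
  3         6.25         5.4769        16.4306
  4         6.25         5.2410        20.9640
  5         6.25         5.0153        25.0766
  6         6.25         4.7993        28.7961
  7         6.25         4.5927        32.1487
  8     5,006.25     3,520.3205    28,162.5643
  Σ                  3,603.9666    28,373.1178
P = 3,603.9666; Macaulay duration = 28,373.1178 / 3,603.9666 = 7.87275 half-year periods = 3.93637 years.
Modified duration = D_Mac / (1 + y) = 3.93637 / 1.045 = 3.76686 years.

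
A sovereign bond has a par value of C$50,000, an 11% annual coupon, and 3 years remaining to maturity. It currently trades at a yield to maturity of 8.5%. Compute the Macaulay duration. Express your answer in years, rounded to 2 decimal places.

2.72 years

Periodic yield y = 0.085. Discount each cash flow and weight by its year:
  t   CF        PV=CF/(1+0.085)^t    t·PV
  1     5,500.00     5,069.1244     5,069.1244
  2     5,500.00     4,672.0041     9,344.0082
  3    55,500.00    43,451.3995   130,354.1984
  Σ                 53,192.5280   144,767.3310
Price P = Σ PV = 53,192.5280.
Macaulay duration = Σ(t·PV) / P = 144,767.3310 / 53,192.5280 = 2.72157 years.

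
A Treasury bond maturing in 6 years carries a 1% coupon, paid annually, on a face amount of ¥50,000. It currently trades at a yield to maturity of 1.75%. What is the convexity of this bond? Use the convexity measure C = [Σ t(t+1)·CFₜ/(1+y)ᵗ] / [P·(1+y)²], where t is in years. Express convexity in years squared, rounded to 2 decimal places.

With y = 0.0175:
  t   CF        PV=CF/(1+0.0175)^t    t·PV        t(t+1)·PV
  1       500.00       491.4005       491.4005         982.8010
  2       500.00       482.9489       965.8978       2,897.6933
  3       500.00       474.6426     1,423.9279       5,695.7117
  4       500.00       466.4793     1,865.9170       9,329.5851
  5       500.00       458.4563     2,292.2813      13,753.6880
  6    50,500.00    45,507.6984   273,046.1901   1,911,323.3309
  Σ                 47,881.6259   280,085.6147   1,943,982.8100
P = 47,881.6259.
Convexity = Σ t(t+1)·PV / [P·(1+y)²] = 1,943,982.8100 / (47,881.6259 × 1.035306) = 39.21522.

39.22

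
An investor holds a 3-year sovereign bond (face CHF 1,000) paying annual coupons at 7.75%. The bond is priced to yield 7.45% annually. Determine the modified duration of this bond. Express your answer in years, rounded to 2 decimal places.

Periodic yield y = 0.0745. First find Macaulay duration:
  t   CF        PV=CF/(1+0.0745)^t    t·PV
  1        77.50        72.1266        72.1266
  2        77.50        67.1257       134.2514
  3     1,077.50       868.5564     2,605.6692
  Σ                  1,007.8087     2,812.0471
P = 1,007.8087; Macaulay duration = 2,812.0471 / 1,007.8087 = 2.79026 years.
Modified duration = D_Mac / (1 + y) = 2.79026 / 1.0745 = 2.59680 years.

2.60 years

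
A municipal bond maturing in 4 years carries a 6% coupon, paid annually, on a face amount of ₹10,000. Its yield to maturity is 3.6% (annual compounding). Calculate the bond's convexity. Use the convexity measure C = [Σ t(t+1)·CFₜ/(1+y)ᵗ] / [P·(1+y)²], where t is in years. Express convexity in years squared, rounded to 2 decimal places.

With y = 0.036:
  t   CF        PV=CF/(1+0.036)^t    t·PV        t(t+1)·PV
  1       600.00       579.1506       579.1506       1,158.3012
  2       600.00       559.0257     1,118.0513       3,354.1539
  3       600.00       539.6001     1,618.8002       6,475.2006
  4    10,600.00     9,201.6740    36,806.6961     184,033.4803
  Σ                 10,879.4503    40,122.6981     195,021.1361
P = 10,879.4503.
Convexity = Σ t(t+1)·PV / [P·(1+y)²] = 195,021.1361 / (10,879.4503 × 1.073296) = 16.70149.

16.70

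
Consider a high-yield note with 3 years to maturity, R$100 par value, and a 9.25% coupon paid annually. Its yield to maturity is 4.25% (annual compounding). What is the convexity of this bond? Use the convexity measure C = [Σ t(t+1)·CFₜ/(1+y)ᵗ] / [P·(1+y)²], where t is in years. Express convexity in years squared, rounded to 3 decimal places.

9.911

With y = 0.0425:
  t   CF        PV=CF/(1+0.0425)^t    t·PV        t(t+1)·PV
  1         9.25         8.8729         8.8729          17.7458
  2         9.25         8.5112        17.0224          51.0671
  3       109.25        96.4258       289.2774       1,157.1096
  Σ                    113.8099       315.1727       1,225.9225
P = 113.8099.
Convexity = Σ t(t+1)·PV / [P·(1+y)²] = 1,225.9225 / (113.8099 × 1.086806) = 9.91131.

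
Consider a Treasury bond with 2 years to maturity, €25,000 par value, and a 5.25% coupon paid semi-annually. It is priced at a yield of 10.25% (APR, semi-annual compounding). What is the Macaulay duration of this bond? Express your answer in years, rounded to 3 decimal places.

1.920 years

Periodic yield y = 0.05125. Discount each cash flow and weight by its period:
  t   CF        PV=CF/(1+0.05125)^t    t·PV
  1       656.25       624.2568       624.2568
  2       656.25       593.8234     1,187.6468
  3       656.25       564.8736     1,694.6208
  4    25,656.25    21,007.2471    84,028.9883
  Σ                 22,790.2009    87,535.5128
Price P = Σ PV = 22,790.2009.
Macaulay duration = Σ(t·PV) / P = 87,535.5128 / 22,790.2009 = 3.84093 half-year periods.
In years: 3.84093 / 2 = 1.92046 years.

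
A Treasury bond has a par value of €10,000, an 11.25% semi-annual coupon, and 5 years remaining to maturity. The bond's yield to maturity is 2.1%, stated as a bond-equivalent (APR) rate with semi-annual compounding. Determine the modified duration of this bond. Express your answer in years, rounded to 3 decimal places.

Periodic yield y = 0.0105. First find Macaulay duration:
  t   CF        PV=CF/(1+0.0105)^t    t·PV
  1       562.50       556.6551       556.6551
  2       562.50       550.8710     1,101.7420
  3       562.50       545.1469     1,635.4408
  4       562.50       539.4824     2,157.9295
  5       562.50       533.8767     2,669.3833
  6       562.50       528.3292     3,169.9752
  7       562.50       522.8394     3,659.8758
  8       562.50       517.4066     4,139.2530
  9       562.50       512.0303     4,608.2727
  10   10,562.50     9,514.8850    95,148.8500
  Σ                 14,321.5226   118,847.3773
P = 14,321.5226; Macaulay duration = 118,847.3773 / 14,321.5226 = 8.29852 half-year periods = 4.14926 years.
Modified duration = D_Mac / (1 + y) = 4.14926 / 1.0105 = 4.10614 years.

4.106 years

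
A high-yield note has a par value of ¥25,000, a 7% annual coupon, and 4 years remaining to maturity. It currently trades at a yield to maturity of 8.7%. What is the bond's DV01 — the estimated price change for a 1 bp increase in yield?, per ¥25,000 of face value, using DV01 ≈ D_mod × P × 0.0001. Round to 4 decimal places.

¥7.8474

Periodic yield y = 0.087.
  t   CF        PV=CF/(1+0.087)^t    t·PV
  1     1,750.00     1,609.9356     1,609.9356
  2     1,750.00     1,481.0815     2,962.1630
  3     1,750.00     1,362.5405     4,087.6215
  4    26,750.00    19,160.4458    76,641.7833
  Σ                 23,614.0034    85,301.5034
P = 23,614.0034; D_Mac = 3.61233 yrs; D_mod = 3.32321 yrs.
DV01 ≈ 3.32321 × 23,614.0034 × 0.0001 = 7.847424.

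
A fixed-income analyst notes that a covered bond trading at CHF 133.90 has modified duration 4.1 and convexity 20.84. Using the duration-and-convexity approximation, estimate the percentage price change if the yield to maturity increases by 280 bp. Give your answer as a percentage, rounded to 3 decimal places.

-10.663%

Duration effect: -D_mod·Δy = -4.1 × (+0.028) = -0.114800
Convexity effect: ½·C·(Δy)² = 0.5 × 20.84 × (0.028)² = +0.00816928
ΔP/P ≈ -0.114800 + 0.00816928 = -0.10663072
= -10.663072%.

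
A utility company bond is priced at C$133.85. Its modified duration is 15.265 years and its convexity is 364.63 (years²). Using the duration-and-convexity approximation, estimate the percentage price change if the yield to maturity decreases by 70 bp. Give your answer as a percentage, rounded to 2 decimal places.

Duration effect: -D_mod·Δy = -15.265 × (-0.007) = +0.106855
Convexity effect: ½·C·(Δy)² = 0.5 × 364.63 × (-0.007)² = +0.008933435
ΔP/P ≈ +0.106855 + 0.008933435 = +0.115788435
= +11.5788435%.

+11.58%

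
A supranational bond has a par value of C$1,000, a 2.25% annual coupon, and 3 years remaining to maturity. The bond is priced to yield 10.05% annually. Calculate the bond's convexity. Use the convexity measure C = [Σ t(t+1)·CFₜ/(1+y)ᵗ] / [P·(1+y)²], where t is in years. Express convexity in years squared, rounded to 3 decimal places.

9.585

With y = 0.1005:
  t   CF        PV=CF/(1+0.1005)^t    t·PV        t(t+1)·PV
  1        22.50        20.4453        20.4453          40.8905
  2        22.50        18.5781        37.1563         111.4689
  3     1,022.50       767.1728     2,301.5183       9,206.0732
  Σ                    806.1962     2,359.1198       9,358.4326
P = 806.1962.
Convexity = Σ t(t+1)·PV / [P·(1+y)²] = 9,358.4326 / (806.1962 × 1.211100) = 9.58478.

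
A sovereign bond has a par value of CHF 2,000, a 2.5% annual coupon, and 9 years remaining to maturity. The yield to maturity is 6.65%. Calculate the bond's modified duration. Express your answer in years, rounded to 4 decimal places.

Periodic yield y = 0.0665. First find Macaulay duration:
  t   CF        PV=CF/(1+0.0665)^t    t·PV
  1        50.00        46.8823        46.8823
  2        50.00        43.9590        87.9181
  3        50.00        41.2180       123.6541
  4        50.00        38.6480       154.5918
  5        50.00        36.2381       181.1906
  6        50.00        33.9786       203.8713
  7        50.00        31.8599       223.0191
  8        50.00        29.8733       238.9864
  9     2,050.00     1,148.4342    10,335.9079
  Σ                  1,451.0914    11,596.0217
P = 1,451.0914; Macaulay duration = 11,596.0217 / 1,451.0914 = 7.99124 years.
Modified duration = D_Mac / (1 + y) = 7.99124 / 1.0665 = 7.49296 years.

7.4930 years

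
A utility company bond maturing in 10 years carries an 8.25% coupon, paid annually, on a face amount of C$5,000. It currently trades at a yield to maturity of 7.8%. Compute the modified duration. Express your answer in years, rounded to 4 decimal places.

6.7048 years

Periodic yield y = 0.078. First find Macaulay duration:
  t   CF        PV=CF/(1+0.078)^t    t·PV
  1       412.50       382.6531       382.6531
  2       412.50       354.9657       709.9315
  3       412.50       329.2818       987.8453
  4       412.50       305.4562     1,221.8247
  5       412.50       283.3545     1,416.7726
  6       412.50       262.8521     1,577.1124
  7       412.50       243.8331     1,706.8316
  8       412.50       226.1902     1,809.5219
  9       412.50       209.8240     1,888.4158
  10    5,412.50     2,553.9377    25,539.3771
  Σ                  5,152.3483    37,240.2859
P = 5,152.3483; Macaulay duration = 37,240.2859 / 5,152.3483 = 7.22783 years.
Modified duration = D_Mac / (1 + y) = 7.22783 / 1.078 = 6.70485 years.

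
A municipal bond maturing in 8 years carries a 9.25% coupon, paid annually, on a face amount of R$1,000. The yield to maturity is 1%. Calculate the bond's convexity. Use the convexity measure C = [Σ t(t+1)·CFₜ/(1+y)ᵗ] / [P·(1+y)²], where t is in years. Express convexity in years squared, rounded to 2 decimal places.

52.50

With y = 0.01:
  t   CF        PV=CF/(1+0.01)^t    t·PV        t(t+1)·PV
  1        92.50        91.5842        91.5842         183.1683
  2        92.50        90.6774       181.3548         544.0643
  3        92.50        89.7796       269.3388       1,077.3551
  4        92.50        88.8907       355.5627       1,777.8136
  5        92.50        88.0106       440.0529       2,640.3173
  6        92.50        87.1392       522.8351       3,659.8457
  7        92.50        86.2764       603.9349       4,831.4795
  8     1,092.50     1,008.9054     8,071.2434      72,641.1903
  Σ                  1,631.2634    10,535.9067      87,355.2342
P = 1,631.2634.
Convexity = Σ t(t+1)·PV / [P·(1+y)²] = 87,355.2342 / (1,631.2634 × 1.020100) = 52.49550.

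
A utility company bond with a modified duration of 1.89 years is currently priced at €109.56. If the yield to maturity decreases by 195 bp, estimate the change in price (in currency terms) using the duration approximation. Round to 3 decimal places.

Duration approximation: ΔP/P ≈ -D_mod · Δy = -1.89 × (-0.0195) = +0.036855.
ΔP ≈ 109.56 × (+0.036855) = +4.0378338.

+€4.038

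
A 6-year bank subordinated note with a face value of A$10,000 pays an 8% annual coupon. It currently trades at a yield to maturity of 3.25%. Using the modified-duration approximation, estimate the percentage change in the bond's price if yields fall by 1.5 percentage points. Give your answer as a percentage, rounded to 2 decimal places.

+7.43%

Periodic yield y = 0.0325. Modified duration first:
  t   CF        PV=CF/(1+0.0325)^t    t·PV
  1       800.00       774.8184       774.8184
  2       800.00       750.4294     1,500.8589
  3       800.00       726.8082     2,180.4245
  4       800.00       703.9304     2,815.7218
  5       800.00       681.7728     3,408.8641
  6    10,800.00     8,914.2209    53,485.3256
  Σ                 12,551.9802    64,166.0133
P = 12,551.9802; D_Mac = 5.11202 yrs; D_mod = 5.11202/(1+0.0325) = 4.95111 yrs.
ΔP/P ≈ -D_mod · Δy = -4.95111 × (-0.015) = +0.074267 = +7.4267%.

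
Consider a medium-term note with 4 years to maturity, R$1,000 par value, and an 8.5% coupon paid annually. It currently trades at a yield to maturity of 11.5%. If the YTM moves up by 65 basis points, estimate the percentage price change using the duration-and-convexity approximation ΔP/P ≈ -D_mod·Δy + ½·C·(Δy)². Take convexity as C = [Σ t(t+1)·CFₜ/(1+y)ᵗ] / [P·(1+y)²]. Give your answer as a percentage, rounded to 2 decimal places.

With y = 0.115:
  t   CF        PV=CF/(1+0.115)^t    t·PV        t(t+1)·PV
  1        85.00        76.2332        76.2332         152.4664
  2        85.00        68.3706       136.7411         410.2234
  3        85.00        61.3189       183.9567         735.8267
  4     1,085.00       701.9889     2,807.9558      14,039.7788
  Σ                    907.9116     3,204.8868      15,338.2953
P = 907.9116; D_Mac = 3.52995 yrs; D_mod = 3.16588 yrs; C = 13.58888.
Duration effect: -3.16588 × (+0.0065) = -0.020578
Convexity effect: 0.5 × 13.58888 × (0.0065)² = +0.0002871
ΔP/P ≈ -0.020578 + 0.0002871 = -0.020291 = -2.0291%.

-2.03%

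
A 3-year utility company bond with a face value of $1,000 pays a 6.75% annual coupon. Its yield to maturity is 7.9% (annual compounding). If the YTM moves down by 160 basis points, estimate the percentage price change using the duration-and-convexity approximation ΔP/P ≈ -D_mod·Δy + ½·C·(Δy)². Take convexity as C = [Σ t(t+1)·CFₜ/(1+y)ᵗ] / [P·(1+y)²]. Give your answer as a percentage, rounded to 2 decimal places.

+4.29%

With y = 0.079:
  t   CF        PV=CF/(1+0.079)^t    t·PV        t(t+1)·PV
  1        67.50        62.5579        62.5579         125.1158
  2        67.50        57.9777       115.9554         347.8661
  3     1,067.50       849.7742     2,549.3226      10,197.2906
  Σ                    970.3098     2,727.8359      10,670.2726
P = 970.3098; D_Mac = 2.81130 yrs; D_mod = 2.60547 yrs; C = 9.44544.
Duration effect: -2.60547 × (-0.016) = +0.041688
Convexity effect: 0.5 × 9.44544 × (-0.016)² = +0.0012090
ΔP/P ≈ +0.041688 + 0.0012090 = +0.042897 = +4.2897%.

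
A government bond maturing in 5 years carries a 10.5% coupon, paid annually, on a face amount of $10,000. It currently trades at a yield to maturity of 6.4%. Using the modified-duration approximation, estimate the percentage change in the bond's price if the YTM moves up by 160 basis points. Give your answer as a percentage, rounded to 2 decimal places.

-6.33%

Periodic yield y = 0.064. Modified duration first:
  t   CF        PV=CF/(1+0.064)^t    t·PV
  1     1,050.00       986.8421       986.8421
  2     1,050.00       927.4832     1,854.9664
  3     1,050.00       871.6947     2,615.0842
  4     1,050.00       819.2620     3,277.0478
  5    11,050.00     8,103.1548    40,515.7742
  Σ                 11,708.4368    49,249.7147
P = 11,708.4368; D_Mac = 4.20634 yrs; D_mod = 4.20634/(1+0.064) = 3.95333 yrs.
ΔP/P ≈ -D_mod · Δy = -3.95333 × (+0.016) = -0.063253 = -6.3253%.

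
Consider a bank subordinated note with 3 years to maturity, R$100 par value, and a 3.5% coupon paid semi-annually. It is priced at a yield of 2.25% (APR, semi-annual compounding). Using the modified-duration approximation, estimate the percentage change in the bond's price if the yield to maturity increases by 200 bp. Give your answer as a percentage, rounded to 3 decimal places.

-5.689%

Periodic yield y = 0.01125. Modified duration first:
  t   CF        PV=CF/(1+0.01125)^t    t·PV
  1         1.75         1.7305         1.7305
  2         1.75         1.7113         3.4226
  3         1.75         1.6922         5.0767
  4         1.75         1.6734         6.6937
  5         1.75         1.6548         8.2740
  6       101.75        95.1444       570.8664
  Σ                    103.6067       596.0638
P = 103.6067; D_Mac = 5.75314 half-year periods = 2.87657 yrs; D_mod = 2.87657/(1+0.01125) = 2.84457 yrs.
ΔP/P ≈ -D_mod · Δy = -2.84457 × (+0.02) = -0.056891 = -5.6891%.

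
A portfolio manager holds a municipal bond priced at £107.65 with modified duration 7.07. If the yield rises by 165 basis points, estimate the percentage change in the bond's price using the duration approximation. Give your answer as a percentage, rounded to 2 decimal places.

-11.67%

Duration approximation: ΔP/P ≈ -D_mod · Δy = -7.07 × (+0.0165) = -0.116655.
As a percentage: -11.6655%.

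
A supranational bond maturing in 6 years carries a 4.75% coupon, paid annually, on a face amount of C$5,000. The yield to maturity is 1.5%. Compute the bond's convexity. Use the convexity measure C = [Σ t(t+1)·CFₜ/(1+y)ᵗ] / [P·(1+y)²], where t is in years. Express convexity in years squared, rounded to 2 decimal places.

35.52

With y = 0.015:
  t   CF        PV=CF/(1+0.015)^t    t·PV        t(t+1)·PV
  1       237.50       233.9901       233.9901         467.9803
  2       237.50       230.5322       461.0643       1,383.1930
  3       237.50       227.1253       681.3759       2,725.5034
  4       237.50       223.7688       895.0750       4,475.3751
  5       237.50       220.4618     1,102.3091       6,613.8548
  6     5,237.50     4,789.9147    28,739.4884     201,176.4188
  Σ                  5,925.7929    32,113.3029     216,842.3254
P = 5,925.7929.
Convexity = Σ t(t+1)·PV / [P·(1+y)²] = 216,842.3254 / (5,925.7929 × 1.030225) = 35.51939.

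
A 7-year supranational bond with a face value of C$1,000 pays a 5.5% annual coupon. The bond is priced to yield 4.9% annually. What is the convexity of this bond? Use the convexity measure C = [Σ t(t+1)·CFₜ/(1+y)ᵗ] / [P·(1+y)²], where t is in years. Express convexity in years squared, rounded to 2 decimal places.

With y = 0.049:
  t   CF        PV=CF/(1+0.049)^t    t·PV        t(t+1)·PV
  1        55.00        52.4309        52.4309         104.8618
  2        55.00        49.9818        99.9636         299.8907
  3        55.00        47.6471       142.9412         571.7649
  4        55.00        45.4214       181.6857         908.4285
  5        55.00        43.2997       216.4987       1,298.9921
  6        55.00        41.2772       247.6629       1,733.6405
  7     1,055.00       754.7864     5,283.5045      42,268.0361
  Σ                  1,034.8444     6,224.6875      47,185.6145
P = 1,034.8444.
Convexity = Σ t(t+1)·PV / [P·(1+y)²] = 47,185.6145 / (1,034.8444 × 1.100401) = 41.43655.

41.44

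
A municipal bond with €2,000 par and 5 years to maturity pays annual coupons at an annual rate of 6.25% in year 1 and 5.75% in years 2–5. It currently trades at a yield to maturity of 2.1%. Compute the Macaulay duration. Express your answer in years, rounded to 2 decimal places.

Periodic yield y = 0.021. Discount each cash flow and weight by its year:
  t   CF        PV=CF/(1+0.021)^t    t·PV
  1       125.00       122.4290       122.4290
  2       115.00       110.3180       220.6360
  3       115.00       108.0490       324.1469
  4       115.00       105.8266       423.3064
  5     2,115.00     1,906.2579     9,531.2896
  Σ                  2,352.8805    10,621.8079
Price P = Σ PV = 2,352.8805.
Macaulay duration = Σ(t·PV) / P = 10,621.8079 / 2,352.8805 = 4.51438 years.

4.51 years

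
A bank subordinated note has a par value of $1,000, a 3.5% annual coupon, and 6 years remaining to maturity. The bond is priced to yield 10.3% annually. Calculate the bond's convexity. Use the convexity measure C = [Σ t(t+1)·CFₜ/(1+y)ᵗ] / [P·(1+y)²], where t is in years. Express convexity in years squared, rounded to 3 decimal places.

30.025

With y = 0.103:
  t   CF        PV=CF/(1+0.103)^t    t·PV        t(t+1)·PV
  1        35.00        31.7316        31.7316          63.4633
  2        35.00        28.7685        57.5370         172.6109
  3        35.00        26.0820        78.2461         312.9844
  4        35.00        23.6465        94.5858         472.9290
  5        35.00        21.4383       107.1915         643.1492
  6     1,035.00       574.7610     3,448.5659      24,139.9611
  Σ                    706.4279     3,817.8579      25,805.0980
P = 706.4279.
Convexity = Σ t(t+1)·PV / [P·(1+y)²] = 25,805.0980 / (706.4279 × 1.216609) = 30.02525.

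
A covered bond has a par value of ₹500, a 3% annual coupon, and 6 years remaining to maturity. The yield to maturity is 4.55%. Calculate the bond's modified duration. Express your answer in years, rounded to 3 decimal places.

5.317 years

Periodic yield y = 0.0455. First find Macaulay duration:
  t   CF        PV=CF/(1+0.0455)^t    t·PV
  1        15.00        14.3472        14.3472
  2        15.00        13.7228        27.4456
  3        15.00        13.1256        39.3768
  4        15.00        12.5544        50.2175
  5        15.00        12.0080        60.0401
  6       515.00       394.3329     2,365.9974
  Σ                    460.0909     2,557.4245
P = 460.0909; Macaulay duration = 2,557.4245 / 460.0909 = 5.55852 years.
Modified duration = D_Mac / (1 + y) = 5.55852 / 1.0455 = 5.31661 years.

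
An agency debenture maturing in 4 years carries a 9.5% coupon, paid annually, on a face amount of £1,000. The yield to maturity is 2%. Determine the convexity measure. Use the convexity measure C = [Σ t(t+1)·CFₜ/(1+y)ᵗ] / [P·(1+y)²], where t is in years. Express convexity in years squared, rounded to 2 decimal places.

16.48

With y = 0.02:
  t   CF        PV=CF/(1+0.02)^t    t·PV        t(t+1)·PV
  1        95.00        93.1373        93.1373         186.2745
  2        95.00        91.3110       182.6221         547.8662
  3        95.00        89.5206       268.5619       1,074.2475
  4     1,095.00     1,011.6107     4,046.4430      20,232.2148
  Σ                  1,285.5797     4,590.7642      22,040.6030
P = 1,285.5797.
Convexity = Σ t(t+1)·PV / [P·(1+y)²] = 22,040.6030 / (1,285.5797 × 1.040400) = 16.47875.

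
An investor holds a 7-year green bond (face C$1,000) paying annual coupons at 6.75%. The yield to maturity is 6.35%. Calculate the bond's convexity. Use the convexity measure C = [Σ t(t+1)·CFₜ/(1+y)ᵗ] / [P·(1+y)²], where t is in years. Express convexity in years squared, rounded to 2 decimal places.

With y = 0.0635:
  t   CF        PV=CF/(1+0.0635)^t    t·PV        t(t+1)·PV
  1        67.50        63.4697        63.4697         126.9394
  2        67.50        59.6800       119.3600         358.0800
  3        67.50        56.1166       168.3498         673.3991
  4        67.50        52.7660       211.0638       1,055.3191
  5        67.50        49.6154       248.0769       1,488.4613
  6        67.50        46.6529       279.9175       1,959.4225
  7     1,067.50       693.7539     4,856.2771      38,850.2172
  Σ                  1,022.0544     5,946.5148      44,511.8386
P = 1,022.0544.
Convexity = Σ t(t+1)·PV / [P·(1+y)²] = 44,511.8386 / (1,022.0544 × 1.131032) = 38.50583.

38.51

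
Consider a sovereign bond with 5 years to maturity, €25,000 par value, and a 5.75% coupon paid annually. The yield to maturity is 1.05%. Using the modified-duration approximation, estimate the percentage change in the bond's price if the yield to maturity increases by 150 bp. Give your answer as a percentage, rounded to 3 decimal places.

-6.741%

Periodic yield y = 0.0105. Modified duration first:
  t   CF        PV=CF/(1+0.0105)^t    t·PV
  1     1,437.50     1,422.5631     1,422.5631
  2     1,437.50     1,407.7814     2,815.5628
  3     1,437.50     1,393.1533     4,179.4598
  4     1,437.50     1,378.6772     5,514.7087
  5    26,437.50    25,092.2032   125,461.0159
  Σ                 30,694.3781   139,393.3102
P = 30,694.3781; D_Mac = 4.54133 yrs; D_mod = 4.54133/(1+0.0105) = 4.49414 yrs.
ΔP/P ≈ -D_mod · Δy = -4.49414 × (+0.015) = -0.067412 = -6.7412%.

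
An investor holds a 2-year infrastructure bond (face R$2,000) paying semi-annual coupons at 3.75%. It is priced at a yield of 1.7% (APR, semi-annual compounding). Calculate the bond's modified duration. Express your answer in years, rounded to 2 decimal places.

Periodic yield y = 0.0085. First find Macaulay duration:
  t   CF        PV=CF/(1+0.0085)^t    t·PV
  1        37.50        37.1839        37.1839
  2        37.50        36.8705        73.7411
  3        37.50        36.5598       109.6793
  4     2,037.50     1,969.6724     7,878.6897
  Σ                  2,080.2867     8,099.2941
P = 2,080.2867; Macaulay duration = 8,099.2941 / 2,080.2867 = 3.89335 half-year periods = 1.94668 years.
Modified duration = D_Mac / (1 + y) = 1.94668 / 1.0085 = 1.93027 years.

1.93 years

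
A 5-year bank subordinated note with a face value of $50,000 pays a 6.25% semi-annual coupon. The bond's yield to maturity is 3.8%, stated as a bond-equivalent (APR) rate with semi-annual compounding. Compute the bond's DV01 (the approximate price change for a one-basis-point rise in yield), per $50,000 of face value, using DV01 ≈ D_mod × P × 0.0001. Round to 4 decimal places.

$24.0249

Periodic yield y = 0.019.
  t   CF        PV=CF/(1+0.019)^t    t·PV
  1     1,562.50     1,533.3660     1,533.3660
  2     1,562.50     1,504.7753     3,009.5506
  3     1,562.50     1,476.7177     4,430.1530
  4     1,562.50     1,449.1832     5,796.7328
  5     1,562.50     1,422.1621     7,110.8106
  6     1,562.50     1,395.6449     8,373.8692
  7     1,562.50     1,369.6220     9,587.3543
  8     1,562.50     1,344.0844    10,752.6755
  9     1,562.50     1,319.0230    11,871.2070
  10   51,562.50    42,716.1523   427,161.5226
  Σ                 55,530.7310   489,627.2417
P = 55,530.7310; D_Mac = 8.81723 half-year periods = 4.40862 yrs; D_mod = 4.32641 yrs.
DV01 ≈ 4.32641 × 55,530.7310 × 0.0001 = 24.024889.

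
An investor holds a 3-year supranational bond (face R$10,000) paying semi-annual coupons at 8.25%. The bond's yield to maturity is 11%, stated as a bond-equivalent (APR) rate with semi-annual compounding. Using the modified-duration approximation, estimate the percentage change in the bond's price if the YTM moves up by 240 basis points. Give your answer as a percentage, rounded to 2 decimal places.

-6.16%

Periodic yield y = 0.055. Modified duration first:
  t   CF        PV=CF/(1+0.055)^t    t·PV
  1       412.50       390.9953       390.9953
  2       412.50       370.6116       741.2232
  3       412.50       351.2906     1,053.8719
  4       412.50       332.9769     1,331.9076
  5       412.50       315.6179     1,578.0896
  6    10,412.50     7,551.6222    45,309.7334
  Σ                  9,313.1146    50,405.8211
P = 9,313.1146; D_Mac = 5.41235 half-year periods = 2.70617 yrs; D_mod = 2.70617/(1+0.055) = 2.56509 yrs.
ΔP/P ≈ -D_mod · Δy = -2.56509 × (+0.024) = -0.061562 = -6.1562%.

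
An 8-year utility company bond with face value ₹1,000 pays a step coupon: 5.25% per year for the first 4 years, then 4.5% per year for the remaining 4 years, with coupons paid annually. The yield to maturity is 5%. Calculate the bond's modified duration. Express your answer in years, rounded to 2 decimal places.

Periodic yield y = 0.05. First find Macaulay duration:
  t   CF        PV=CF/(1+0.05)^t    t·PV
  1        52.50        50.0000        50.0000
  2        52.50        47.6190        95.2381
  3        52.50        45.3515       136.0544
  4        52.50        43.1919       172.7675
  5        45.00        35.2587       176.2934
  6        45.00        33.5797       201.4782
  7        45.00        31.9807       223.8646
  8     1,045.00       707.2971     5,658.3771
  Σ                    994.2786     6,714.0733
P = 994.2786; Macaulay duration = 6,714.0733 / 994.2786 = 6.75271 years.
Modified duration = D_Mac / (1 + y) = 6.75271 / 1.05 = 6.43115 years.

6.43 years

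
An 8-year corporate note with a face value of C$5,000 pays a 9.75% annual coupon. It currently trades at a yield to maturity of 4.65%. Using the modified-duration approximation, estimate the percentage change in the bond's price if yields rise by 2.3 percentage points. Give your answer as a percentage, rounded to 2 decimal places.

Periodic yield y = 0.0465. Modified duration first:
  t   CF        PV=CF/(1+0.0465)^t    t·PV
  1       487.50       465.8385       465.8385
  2       487.50       445.1395       890.2790
  3       487.50       425.3603     1,276.0808
  4       487.50       406.4599     1,625.8395
  5       487.50       388.3993     1,941.9966
  6       487.50       371.1412     2,226.8475
  7       487.50       354.6500     2,482.5502
  8     5,487.50     3,814.7025    30,517.6199
  Σ                  6,671.6913    41,427.0520
P = 6,671.6913; D_Mac = 6.20938 yrs; D_mod = 6.20938/(1+0.0465) = 5.93347 yrs.
ΔP/P ≈ -D_mod · Δy = -5.93347 × (+0.023) = -0.136470 = -13.6470%.

-13.65%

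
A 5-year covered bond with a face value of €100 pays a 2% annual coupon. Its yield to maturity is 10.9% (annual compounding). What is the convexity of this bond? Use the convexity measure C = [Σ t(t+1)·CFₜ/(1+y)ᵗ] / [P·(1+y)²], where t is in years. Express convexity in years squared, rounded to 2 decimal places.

22.83

With y = 0.109:
  t   CF        PV=CF/(1+0.109)^t    t·PV        t(t+1)·PV
  1         2.00         1.8034         1.8034           3.6069
  2         2.00         1.6262         3.2523           9.7570
  3         2.00         1.4663         4.3990          17.5961
  4         2.00         1.3222         5.2889          26.4444
  5       102.00        60.8054       304.0272       1,824.1632
  Σ                     67.0236       318.7709       1,881.5676
P = 67.0236.
Convexity = Σ t(t+1)·PV / [P·(1+y)²] = 1,881.5676 / (67.0236 × 1.229881) = 22.82596.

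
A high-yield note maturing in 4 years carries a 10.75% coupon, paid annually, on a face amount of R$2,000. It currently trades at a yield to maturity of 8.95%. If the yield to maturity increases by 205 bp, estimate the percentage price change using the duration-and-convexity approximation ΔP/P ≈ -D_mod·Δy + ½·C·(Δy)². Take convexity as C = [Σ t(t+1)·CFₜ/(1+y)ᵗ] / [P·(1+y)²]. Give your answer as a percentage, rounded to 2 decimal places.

With y = 0.0895:
  t   CF        PV=CF/(1+0.0895)^t    t·PV        t(t+1)·PV
  1       215.00       197.3382       197.3382         394.6765
  2       215.00       181.1273       362.2547       1,086.7640
  3       215.00       166.2481       498.7444       1,994.9775
  4     2,215.00     1,572.0443     6,288.1774      31,440.8869
  Σ                  2,116.7580     7,346.5146      34,917.3048
P = 2,116.7580; D_Mac = 3.47064 yrs; D_mod = 3.18554 yrs; C = 13.89681.
Duration effect: -3.18554 × (+0.0205) = -0.065304
Convexity effect: 0.5 × 13.89681 × (0.0205)² = +0.0029201
ΔP/P ≈ -0.065304 + 0.0029201 = -0.062383 = -6.2383%.

-6.24%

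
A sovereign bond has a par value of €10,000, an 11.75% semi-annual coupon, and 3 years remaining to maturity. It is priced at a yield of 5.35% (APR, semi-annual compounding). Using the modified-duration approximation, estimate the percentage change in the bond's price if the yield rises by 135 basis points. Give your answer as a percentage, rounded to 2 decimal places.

Periodic yield y = 0.02675. Modified duration first:
  t   CF        PV=CF/(1+0.02675)^t    t·PV
  1       587.50       572.1938       572.1938
  2       587.50       557.2864     1,114.5728
  3       587.50       542.7674     1,628.3021
  4       587.50       528.6266     2,114.5065
  5       587.50       514.8543     2,574.2713
  6    10,587.50     9,036.6020    54,219.6119
  Σ                 11,752.3305    62,223.4584
P = 11,752.3305; D_Mac = 5.29456 half-year periods = 2.64728 yrs; D_mod = 2.64728/(1+0.02675) = 2.57831 yrs.
ΔP/P ≈ -D_mod · Δy = -2.57831 × (+0.0135) = -0.034807 = -3.4807%.

-3.48%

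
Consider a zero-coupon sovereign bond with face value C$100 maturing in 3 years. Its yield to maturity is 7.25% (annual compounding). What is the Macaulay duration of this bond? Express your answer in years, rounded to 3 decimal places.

A zero-coupon bond has a single cash flow at maturity, so its Macaulay duration equals its maturity: 3 years.

3.000 years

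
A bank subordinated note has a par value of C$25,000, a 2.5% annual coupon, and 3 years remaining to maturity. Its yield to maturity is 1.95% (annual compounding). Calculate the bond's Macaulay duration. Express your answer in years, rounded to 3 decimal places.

Periodic yield y = 0.0195. Discount each cash flow and weight by its year:
  t   CF        PV=CF/(1+0.0195)^t    t·PV
  1       625.00       613.0456       613.0456
  2       625.00       601.3199     1,202.6397
  3    25,625.00    24,182.5550    72,547.6649
  Σ                 25,396.9205    74,363.3503
Price P = Σ PV = 25,396.9205.
Macaulay duration = Σ(t·PV) / P = 74,363.3503 / 25,396.9205 = 2.92805 years.

2.928 years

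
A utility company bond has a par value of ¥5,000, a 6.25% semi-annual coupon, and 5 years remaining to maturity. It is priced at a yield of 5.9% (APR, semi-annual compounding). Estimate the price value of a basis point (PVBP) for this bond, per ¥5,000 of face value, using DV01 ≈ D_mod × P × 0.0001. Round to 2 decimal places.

Periodic yield y = 0.0295.
  t   CF        PV=CF/(1+0.0295)^t    t·PV
  1       156.25       151.7727       151.7727
  2       156.25       147.4237       294.8474
  3       156.25       143.1993       429.5980
  4       156.25       139.0960       556.3840
  5       156.25       135.1102       675.5512
  6       156.25       131.2387       787.4322
  7       156.25       127.4781       892.3467
  8       156.25       123.8253       990.6020
  9       156.25       120.2771     1,082.4937
  10    5,156.25     3,855.4090    38,554.0900
  Σ                  5,074.8301    44,415.1178
P = 5,074.8301; D_Mac = 8.75204 half-year periods = 4.37602 yrs; D_mod = 4.25063 yrs.
DV01 ≈ 4.25063 × 5,074.8301 × 0.0001 = 2.157121.

¥2.16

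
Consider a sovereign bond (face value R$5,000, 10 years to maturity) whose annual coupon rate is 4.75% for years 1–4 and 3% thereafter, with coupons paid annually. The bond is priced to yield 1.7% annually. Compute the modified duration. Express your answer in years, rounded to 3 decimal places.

8.361 years

Periodic yield y = 0.017. First find Macaulay duration:
  t   CF        PV=CF/(1+0.017)^t    t·PV
  1       237.50       233.5300       233.5300
  2       237.50       229.6263       459.2527
  3       237.50       225.7879       677.3638
  4       237.50       222.0137       888.0549
  5       150.00       137.8753       689.3765
  6       150.00       135.5706       813.4236
  7       150.00       133.3044       933.1310
  8       150.00       131.0761     1,048.6091
  9       150.00       128.8851     1,159.9658
  10    5,150.00     4,351.0863    43,510.8633
  Σ                  5,928.7559    50,413.5708
P = 5,928.7559; Macaulay duration = 50,413.5708 / 5,928.7559 = 8.50323 years.
Modified duration = D_Mac / (1 + y) = 8.50323 / 1.017 = 8.36109 years.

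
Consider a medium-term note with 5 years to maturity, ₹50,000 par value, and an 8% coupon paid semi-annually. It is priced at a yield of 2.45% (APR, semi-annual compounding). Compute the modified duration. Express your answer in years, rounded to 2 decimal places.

4.26 years

Periodic yield y = 0.01225. First find Macaulay duration:
  t   CF        PV=CF/(1+0.01225)^t    t·PV
  1     2,000.00     1,975.7965     1,975.7965
  2     2,000.00     1,951.8859     3,903.7718
  3     2,000.00     1,928.2646     5,784.7939
  4     2,000.00     1,904.9293     7,619.7171
  5     2,000.00     1,881.8763     9,409.3814
  6     2,000.00     1,859.1023    11,154.6137
  7     2,000.00     1,836.6039    12,856.2272
  8     2,000.00     1,814.3778    14,515.0220
  9     2,000.00     1,792.4206    16,131.7854
  10   52,000.00    46,038.9584   460,389.5838
  Σ                 62,984.2155   543,740.6927
P = 62,984.2155; Macaulay duration = 543,740.6927 / 62,984.2155 = 8.63297 half-year periods = 4.31648 years.
Modified duration = D_Mac / (1 + y) = 4.31648 / 1.01225 = 4.26425 years.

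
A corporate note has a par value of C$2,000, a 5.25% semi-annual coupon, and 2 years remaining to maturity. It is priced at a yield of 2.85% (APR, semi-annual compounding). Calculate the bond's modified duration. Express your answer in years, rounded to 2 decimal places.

1.90 years

Periodic yield y = 0.01425. First find Macaulay duration:
  t   CF        PV=CF/(1+0.01425)^t    t·PV
  1        52.50        51.7624        51.7624
  2        52.50        51.0351       102.0703
  3        52.50        50.3181       150.9543
  4     2,052.50     1,939.5595     7,758.2379
  Σ                  2,092.6751     8,063.0248
P = 2,092.6751; Macaulay duration = 8,063.0248 / 2,092.6751 = 3.85298 half-year periods = 1.92649 years.
Modified duration = D_Mac / (1 + y) = 1.92649 / 1.01425 = 1.89942 years.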